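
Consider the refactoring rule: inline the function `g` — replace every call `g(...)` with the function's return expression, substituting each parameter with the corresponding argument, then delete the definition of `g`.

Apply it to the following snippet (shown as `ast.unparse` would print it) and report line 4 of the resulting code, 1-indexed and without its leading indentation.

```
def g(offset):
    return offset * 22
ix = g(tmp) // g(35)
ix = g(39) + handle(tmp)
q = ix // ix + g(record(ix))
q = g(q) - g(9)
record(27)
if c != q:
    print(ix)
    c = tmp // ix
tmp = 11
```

q = q * 22 - 9 * 22

Transformed code:
ix = tmp * 22 // (35 * 22)
ix = 39 * 22 + handle(tmp)
q = ix // ix + record(ix) * 22
q = q * 22 - 9 * 22
record(27)
if c != q:
    print(ix)
    c = tmp // ix
tmp = 11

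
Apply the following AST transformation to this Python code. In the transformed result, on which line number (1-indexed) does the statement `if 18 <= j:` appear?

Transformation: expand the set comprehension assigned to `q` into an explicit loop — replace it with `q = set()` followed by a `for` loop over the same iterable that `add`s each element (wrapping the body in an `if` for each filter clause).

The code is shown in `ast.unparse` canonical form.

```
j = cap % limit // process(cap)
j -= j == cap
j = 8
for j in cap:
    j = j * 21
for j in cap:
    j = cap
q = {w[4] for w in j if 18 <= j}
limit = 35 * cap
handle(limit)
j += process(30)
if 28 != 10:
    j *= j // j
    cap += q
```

10

Transformed code:
j = cap % limit // process(cap)
j -= j == cap
j = 8
for j in cap:
    j = j * 21
for j in cap:
    j = cap
q = set()
for w in j:
    if 18 <= j:
        q.add(w[4])
limit = 35 * cap
handle(limit)
j += process(30)
if 28 != 10:
    j *= j // j
    cap += q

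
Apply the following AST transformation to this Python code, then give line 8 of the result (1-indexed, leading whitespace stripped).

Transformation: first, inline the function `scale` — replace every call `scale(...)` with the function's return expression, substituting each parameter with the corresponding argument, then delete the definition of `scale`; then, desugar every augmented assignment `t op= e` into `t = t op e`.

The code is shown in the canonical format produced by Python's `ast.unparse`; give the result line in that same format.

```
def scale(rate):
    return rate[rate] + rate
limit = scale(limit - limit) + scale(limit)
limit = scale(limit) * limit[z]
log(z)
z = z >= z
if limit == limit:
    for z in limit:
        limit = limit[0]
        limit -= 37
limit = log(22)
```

Transformed code:
limit = (limit - limit)[limit - limit] + (limit - limit) + (limit[limit] + limit)
limit = (limit[limit] + limit) * limit[z]
log(z)
z = z >= z
if limit == limit:
    for z in limit:
        limit = limit[0]
        limit = limit - 37
limit = log(22)

limit = limit - 37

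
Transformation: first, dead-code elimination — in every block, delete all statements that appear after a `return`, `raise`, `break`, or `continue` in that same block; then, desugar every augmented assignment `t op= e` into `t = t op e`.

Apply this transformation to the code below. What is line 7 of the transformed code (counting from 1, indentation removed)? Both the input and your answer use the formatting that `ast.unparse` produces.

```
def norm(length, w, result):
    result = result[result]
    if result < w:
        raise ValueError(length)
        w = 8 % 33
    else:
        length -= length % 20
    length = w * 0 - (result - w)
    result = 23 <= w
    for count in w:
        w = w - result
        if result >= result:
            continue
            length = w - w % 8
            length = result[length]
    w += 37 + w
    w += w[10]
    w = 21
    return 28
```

length = w * 0 - (result - w)

Transformed code:
def norm(length, w, result):
    result = result[result]
    if result < w:
        raise ValueError(length)
    else:
        length = length - length % 20
    length = w * 0 - (result - w)
    result = 23 <= w
    for count in w:
        w = w - result
        if result >= result:
            continue
    w = w + (37 + w)
    w = w + w[10]
    w = 21
    return 28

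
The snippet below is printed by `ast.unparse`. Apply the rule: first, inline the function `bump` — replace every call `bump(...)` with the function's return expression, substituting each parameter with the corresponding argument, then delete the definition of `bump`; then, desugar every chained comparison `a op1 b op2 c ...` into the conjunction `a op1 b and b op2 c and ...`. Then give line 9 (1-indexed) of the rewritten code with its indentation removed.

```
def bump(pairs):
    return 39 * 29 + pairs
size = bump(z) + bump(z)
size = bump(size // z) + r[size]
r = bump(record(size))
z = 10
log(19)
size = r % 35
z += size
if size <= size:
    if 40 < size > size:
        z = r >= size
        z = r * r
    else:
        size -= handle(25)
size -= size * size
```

if 40 < size and size > size:

Transformed code:
size = 39 * 29 + z + (39 * 29 + z)
size = 39 * 29 + size // z + r[size]
r = 39 * 29 + record(size)
z = 10
log(19)
size = r % 35
z += size
if size <= size:
    if 40 < size and size > size:
        z = r >= size
        z = r * r
    else:
        size -= handle(25)
size -= size * size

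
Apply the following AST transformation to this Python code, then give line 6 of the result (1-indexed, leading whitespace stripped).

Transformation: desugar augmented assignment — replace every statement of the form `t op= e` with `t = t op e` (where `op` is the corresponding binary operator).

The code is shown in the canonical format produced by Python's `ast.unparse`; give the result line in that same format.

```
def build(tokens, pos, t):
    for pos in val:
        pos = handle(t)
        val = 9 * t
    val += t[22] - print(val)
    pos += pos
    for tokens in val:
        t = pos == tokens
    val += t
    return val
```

pos = pos + pos

Transformed code:
def build(tokens, pos, t):
    for pos in val:
        pos = handle(t)
        val = 9 * t
    val = val + (t[22] - print(val))
    pos = pos + pos
    for tokens in val:
        t = pos == tokens
    val = val + t
    return val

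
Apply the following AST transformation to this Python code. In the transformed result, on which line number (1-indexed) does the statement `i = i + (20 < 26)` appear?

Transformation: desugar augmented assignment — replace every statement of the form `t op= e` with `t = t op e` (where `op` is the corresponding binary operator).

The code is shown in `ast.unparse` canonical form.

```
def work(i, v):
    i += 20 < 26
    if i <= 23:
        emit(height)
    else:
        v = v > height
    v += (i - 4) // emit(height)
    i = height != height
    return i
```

2

Transformed code:
def work(i, v):
    i = i + (20 < 26)
    if i <= 23:
        emit(height)
    else:
        v = v > height
    v = v + (i - 4) // emit(height)
    i = height != height
    return i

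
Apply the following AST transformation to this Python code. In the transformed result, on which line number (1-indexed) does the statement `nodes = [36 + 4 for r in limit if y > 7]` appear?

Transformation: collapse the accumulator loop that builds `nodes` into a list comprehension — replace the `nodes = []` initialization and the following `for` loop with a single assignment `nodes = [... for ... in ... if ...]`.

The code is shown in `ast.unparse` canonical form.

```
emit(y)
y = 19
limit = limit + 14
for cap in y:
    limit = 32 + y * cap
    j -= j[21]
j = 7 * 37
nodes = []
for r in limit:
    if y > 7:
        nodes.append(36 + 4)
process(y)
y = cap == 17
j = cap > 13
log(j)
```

Transformed code:
emit(y)
y = 19
limit = limit + 14
for cap in y:
    limit = 32 + y * cap
    j -= j[21]
j = 7 * 37
nodes = [36 + 4 for r in limit if y > 7]
process(y)
y = cap == 17
j = cap > 13
log(j)

8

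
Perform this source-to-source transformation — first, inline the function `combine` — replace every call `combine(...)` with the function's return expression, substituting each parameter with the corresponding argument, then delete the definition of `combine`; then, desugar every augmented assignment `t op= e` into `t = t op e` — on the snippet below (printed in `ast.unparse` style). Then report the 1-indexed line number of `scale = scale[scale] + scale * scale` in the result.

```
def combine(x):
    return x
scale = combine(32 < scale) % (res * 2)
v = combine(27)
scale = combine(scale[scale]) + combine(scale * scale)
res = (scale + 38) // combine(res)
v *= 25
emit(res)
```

Transformed code:
scale = (32 < scale) % (res * 2)
v = 27
scale = scale[scale] + scale * scale
res = (scale + 38) // res
v = v * 25
emit(res)

3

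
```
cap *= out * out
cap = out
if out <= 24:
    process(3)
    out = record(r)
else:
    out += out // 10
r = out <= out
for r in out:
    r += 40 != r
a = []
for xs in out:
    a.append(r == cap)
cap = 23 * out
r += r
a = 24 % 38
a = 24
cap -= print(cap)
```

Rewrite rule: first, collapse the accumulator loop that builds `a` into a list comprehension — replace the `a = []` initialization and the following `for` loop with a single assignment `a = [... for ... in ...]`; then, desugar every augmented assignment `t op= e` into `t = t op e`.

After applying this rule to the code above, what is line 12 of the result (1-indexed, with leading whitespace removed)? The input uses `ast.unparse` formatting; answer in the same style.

cap = 23 * out

Transformed code:
cap = cap * (out * out)
cap = out
if out <= 24:
    process(3)
    out = record(r)
else:
    out = out + out // 10
r = out <= out
for r in out:
    r = r + (40 != r)
a = [r == cap for xs in out]
cap = 23 * out
r = r + r
a = 24 % 38
a = 24
cap = cap - print(cap)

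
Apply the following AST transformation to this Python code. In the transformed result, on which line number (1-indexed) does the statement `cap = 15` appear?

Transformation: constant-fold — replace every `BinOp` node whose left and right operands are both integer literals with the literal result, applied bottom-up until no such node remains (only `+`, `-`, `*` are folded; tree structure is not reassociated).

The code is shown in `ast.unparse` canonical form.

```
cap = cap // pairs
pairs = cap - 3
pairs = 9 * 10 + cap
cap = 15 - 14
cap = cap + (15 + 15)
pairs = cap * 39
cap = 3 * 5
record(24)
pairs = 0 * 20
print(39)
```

7

Transformed code:
cap = cap // pairs
pairs = cap - 3
pairs = 90 + cap
cap = 1
cap = cap + 30
pairs = cap * 39
cap = 15
record(24)
pairs = 0
print(39)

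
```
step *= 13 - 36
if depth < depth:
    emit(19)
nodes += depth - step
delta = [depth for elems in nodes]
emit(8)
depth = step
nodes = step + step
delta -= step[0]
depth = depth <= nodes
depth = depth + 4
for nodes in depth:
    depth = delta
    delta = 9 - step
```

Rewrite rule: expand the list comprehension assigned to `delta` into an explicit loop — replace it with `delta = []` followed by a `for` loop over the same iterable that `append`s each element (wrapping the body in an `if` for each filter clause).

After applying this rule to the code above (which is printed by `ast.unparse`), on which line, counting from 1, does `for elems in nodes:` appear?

Transformed code:
step *= 13 - 36
if depth < depth:
    emit(19)
nodes += depth - step
delta = []
for elems in nodes:
    delta.append(depth)
emit(8)
depth = step
nodes = step + step
delta -= step[0]
depth = depth <= nodes
depth = depth + 4
for nodes in depth:
    depth = delta
    delta = 9 - step

6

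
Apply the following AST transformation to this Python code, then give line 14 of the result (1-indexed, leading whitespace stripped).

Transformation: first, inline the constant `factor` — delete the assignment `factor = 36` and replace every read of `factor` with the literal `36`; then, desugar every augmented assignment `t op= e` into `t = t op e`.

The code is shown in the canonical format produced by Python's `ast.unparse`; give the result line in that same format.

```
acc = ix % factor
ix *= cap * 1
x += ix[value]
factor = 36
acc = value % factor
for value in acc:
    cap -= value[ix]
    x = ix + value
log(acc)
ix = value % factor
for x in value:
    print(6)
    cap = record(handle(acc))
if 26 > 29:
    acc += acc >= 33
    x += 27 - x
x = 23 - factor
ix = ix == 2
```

Transformed code:
acc = ix % 36
ix = ix * (cap * 1)
x = x + ix[value]
acc = value % 36
for value in acc:
    cap = cap - value[ix]
    x = ix + value
log(acc)
ix = value % 36
for x in value:
    print(6)
    cap = record(handle(acc))
if 26 > 29:
    acc = acc + (acc >= 33)
    x = x + (27 - x)
x = 23 - 36
ix = ix == 2

acc = acc + (acc >= 33)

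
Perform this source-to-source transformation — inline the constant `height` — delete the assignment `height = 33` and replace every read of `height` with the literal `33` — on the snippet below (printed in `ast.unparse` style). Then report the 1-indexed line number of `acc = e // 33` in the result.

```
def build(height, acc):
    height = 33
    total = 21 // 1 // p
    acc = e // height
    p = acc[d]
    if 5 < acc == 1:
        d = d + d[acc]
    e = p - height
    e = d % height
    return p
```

Transformed code:
def build(height, acc):
    total = 21 // 1 // p
    acc = e // 33
    p = acc[d]
    if 5 < acc == 1:
        d = d + d[acc]
    e = p - 33
    e = d % 33
    return p

3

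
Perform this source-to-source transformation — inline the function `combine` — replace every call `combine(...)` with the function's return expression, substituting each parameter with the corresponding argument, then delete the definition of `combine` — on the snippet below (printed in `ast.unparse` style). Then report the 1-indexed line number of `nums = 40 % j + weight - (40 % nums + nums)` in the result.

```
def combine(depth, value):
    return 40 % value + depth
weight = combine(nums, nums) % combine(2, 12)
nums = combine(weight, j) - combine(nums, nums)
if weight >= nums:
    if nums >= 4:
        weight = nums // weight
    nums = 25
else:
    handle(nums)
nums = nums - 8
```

2

Transformed code:
weight = (40 % nums + nums) % (40 % 12 + 2)
nums = 40 % j + weight - (40 % nums + nums)
if weight >= nums:
    if nums >= 4:
        weight = nums // weight
    nums = 25
else:
    handle(nums)
nums = nums - 8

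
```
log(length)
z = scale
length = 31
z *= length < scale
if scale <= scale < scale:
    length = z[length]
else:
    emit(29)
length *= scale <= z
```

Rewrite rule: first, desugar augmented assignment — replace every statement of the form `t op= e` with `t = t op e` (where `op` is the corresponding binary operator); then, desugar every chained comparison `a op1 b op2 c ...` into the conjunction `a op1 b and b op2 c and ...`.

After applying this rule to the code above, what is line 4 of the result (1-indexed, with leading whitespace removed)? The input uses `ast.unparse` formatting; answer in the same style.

Transformed code:
log(length)
z = scale
length = 31
z = z * (length < scale)
if scale <= scale and scale < scale:
    length = z[length]
else:
    emit(29)
length = length * (scale <= z)

z = z * (length < scale)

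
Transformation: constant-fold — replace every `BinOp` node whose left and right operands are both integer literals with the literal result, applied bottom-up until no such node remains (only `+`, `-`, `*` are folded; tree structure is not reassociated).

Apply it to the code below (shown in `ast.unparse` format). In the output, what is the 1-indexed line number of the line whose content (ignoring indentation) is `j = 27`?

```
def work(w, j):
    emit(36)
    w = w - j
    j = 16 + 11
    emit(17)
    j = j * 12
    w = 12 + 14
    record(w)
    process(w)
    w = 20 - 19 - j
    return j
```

Transformed code:
def work(w, j):
    emit(36)
    w = w - j
    j = 27
    emit(17)
    j = j * 12
    w = 26
    record(w)
    process(w)
    w = 1 - j
    return j

4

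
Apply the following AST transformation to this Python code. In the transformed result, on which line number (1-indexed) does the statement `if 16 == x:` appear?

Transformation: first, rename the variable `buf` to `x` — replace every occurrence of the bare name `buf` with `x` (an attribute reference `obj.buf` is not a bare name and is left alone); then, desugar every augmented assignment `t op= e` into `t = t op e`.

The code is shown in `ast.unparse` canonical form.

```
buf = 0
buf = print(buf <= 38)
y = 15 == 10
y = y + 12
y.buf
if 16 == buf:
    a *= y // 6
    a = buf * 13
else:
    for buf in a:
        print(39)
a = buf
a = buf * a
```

6

Transformed code:
x = 0
x = print(x <= 38)
y = 15 == 10
y = y + 12
y.buf
if 16 == x:
    a = a * (y // 6)
    a = x * 13
else:
    for x in a:
        print(39)
a = x
a = x * a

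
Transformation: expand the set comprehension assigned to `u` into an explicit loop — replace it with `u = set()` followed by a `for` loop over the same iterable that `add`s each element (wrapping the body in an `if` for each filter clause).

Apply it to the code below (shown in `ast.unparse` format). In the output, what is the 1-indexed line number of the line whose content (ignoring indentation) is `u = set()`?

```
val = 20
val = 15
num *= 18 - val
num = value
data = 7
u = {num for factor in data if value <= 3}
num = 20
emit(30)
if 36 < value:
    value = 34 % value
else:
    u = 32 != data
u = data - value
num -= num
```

Transformed code:
val = 20
val = 15
num *= 18 - val
num = value
data = 7
u = set()
for factor in data:
    if value <= 3:
        u.add(num)
num = 20
emit(30)
if 36 < value:
    value = 34 % value
else:
    u = 32 != data
u = data - value
num -= num

6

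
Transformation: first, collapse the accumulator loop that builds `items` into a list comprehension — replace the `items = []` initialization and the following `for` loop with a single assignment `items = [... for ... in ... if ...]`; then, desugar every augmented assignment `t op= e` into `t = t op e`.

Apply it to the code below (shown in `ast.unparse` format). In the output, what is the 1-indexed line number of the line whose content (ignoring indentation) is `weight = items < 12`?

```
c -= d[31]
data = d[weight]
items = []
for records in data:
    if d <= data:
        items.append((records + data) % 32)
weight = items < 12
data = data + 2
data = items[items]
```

4

Transformed code:
c = c - d[31]
data = d[weight]
items = [(records + data) % 32 for records in data if d <= data]
weight = items < 12
data = data + 2
data = items[items]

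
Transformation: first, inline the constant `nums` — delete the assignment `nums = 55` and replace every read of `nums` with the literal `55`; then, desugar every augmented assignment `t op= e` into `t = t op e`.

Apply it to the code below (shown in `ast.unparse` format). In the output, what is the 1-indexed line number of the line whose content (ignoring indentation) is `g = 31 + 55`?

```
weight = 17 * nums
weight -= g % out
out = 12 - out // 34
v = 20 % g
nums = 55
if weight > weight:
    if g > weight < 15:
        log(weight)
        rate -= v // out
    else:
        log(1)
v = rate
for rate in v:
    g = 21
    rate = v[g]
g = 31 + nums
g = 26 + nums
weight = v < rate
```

15

Transformed code:
weight = 17 * 55
weight = weight - g % out
out = 12 - out // 34
v = 20 % g
if weight > weight:
    if g > weight < 15:
        log(weight)
        rate = rate - v // out
    else:
        log(1)
v = rate
for rate in v:
    g = 21
    rate = v[g]
g = 31 + 55
g = 26 + 55
weight = v < rate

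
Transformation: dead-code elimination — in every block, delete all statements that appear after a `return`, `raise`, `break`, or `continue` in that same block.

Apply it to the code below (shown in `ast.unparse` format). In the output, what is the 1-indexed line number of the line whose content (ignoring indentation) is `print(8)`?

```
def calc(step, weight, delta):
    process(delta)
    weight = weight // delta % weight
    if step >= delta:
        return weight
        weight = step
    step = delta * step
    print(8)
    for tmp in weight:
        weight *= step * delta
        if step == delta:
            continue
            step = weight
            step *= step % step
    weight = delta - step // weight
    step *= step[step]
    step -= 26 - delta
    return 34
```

Transformed code:
def calc(step, weight, delta):
    process(delta)
    weight = weight // delta % weight
    if step >= delta:
        return weight
    step = delta * step
    print(8)
    for tmp in weight:
        weight *= step * delta
        if step == delta:
            continue
    weight = delta - step // weight
    step *= step[step]
    step -= 26 - delta
    return 34

7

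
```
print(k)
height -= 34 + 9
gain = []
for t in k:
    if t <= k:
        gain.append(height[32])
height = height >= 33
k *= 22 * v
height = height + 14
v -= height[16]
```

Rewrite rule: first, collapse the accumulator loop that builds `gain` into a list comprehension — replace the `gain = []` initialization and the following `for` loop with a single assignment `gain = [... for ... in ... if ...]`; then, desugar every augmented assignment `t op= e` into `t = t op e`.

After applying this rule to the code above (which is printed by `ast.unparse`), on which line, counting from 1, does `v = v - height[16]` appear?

7

Transformed code:
print(k)
height = height - (34 + 9)
gain = [height[32] for t in k if t <= k]
height = height >= 33
k = k * (22 * v)
height = height + 14
v = v - height[16]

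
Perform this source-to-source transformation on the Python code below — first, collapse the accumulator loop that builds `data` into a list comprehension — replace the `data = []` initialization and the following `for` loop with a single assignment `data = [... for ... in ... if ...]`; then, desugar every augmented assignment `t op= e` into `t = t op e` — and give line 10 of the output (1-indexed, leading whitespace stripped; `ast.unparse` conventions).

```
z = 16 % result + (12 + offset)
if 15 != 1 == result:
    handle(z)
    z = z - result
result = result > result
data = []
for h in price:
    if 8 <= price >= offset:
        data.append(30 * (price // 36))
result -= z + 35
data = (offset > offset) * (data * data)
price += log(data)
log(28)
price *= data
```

Transformed code:
z = 16 % result + (12 + offset)
if 15 != 1 == result:
    handle(z)
    z = z - result
result = result > result
data = [30 * (price // 36) for h in price if 8 <= price >= offset]
result = result - (z + 35)
data = (offset > offset) * (data * data)
price = price + log(data)
log(28)
price = price * data

log(28)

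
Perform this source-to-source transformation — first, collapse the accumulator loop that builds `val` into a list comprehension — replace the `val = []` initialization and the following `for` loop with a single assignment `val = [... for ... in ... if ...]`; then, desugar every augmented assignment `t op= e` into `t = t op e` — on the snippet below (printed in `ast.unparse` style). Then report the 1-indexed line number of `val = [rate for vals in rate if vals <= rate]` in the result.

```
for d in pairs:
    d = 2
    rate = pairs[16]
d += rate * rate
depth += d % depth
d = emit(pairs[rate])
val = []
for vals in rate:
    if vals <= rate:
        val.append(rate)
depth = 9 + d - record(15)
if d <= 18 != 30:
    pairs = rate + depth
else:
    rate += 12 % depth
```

7

Transformed code:
for d in pairs:
    d = 2
    rate = pairs[16]
d = d + rate * rate
depth = depth + d % depth
d = emit(pairs[rate])
val = [rate for vals in rate if vals <= rate]
depth = 9 + d - record(15)
if d <= 18 != 30:
    pairs = rate + depth
else:
    rate = rate + 12 % depth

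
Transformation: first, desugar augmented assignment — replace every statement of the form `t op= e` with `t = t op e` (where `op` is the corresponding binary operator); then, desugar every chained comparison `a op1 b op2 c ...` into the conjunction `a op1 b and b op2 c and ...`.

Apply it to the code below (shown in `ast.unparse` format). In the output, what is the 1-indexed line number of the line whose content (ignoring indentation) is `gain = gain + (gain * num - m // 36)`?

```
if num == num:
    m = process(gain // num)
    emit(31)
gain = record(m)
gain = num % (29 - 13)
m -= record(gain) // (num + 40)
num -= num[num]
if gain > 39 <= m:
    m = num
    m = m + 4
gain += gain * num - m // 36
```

11

Transformed code:
if num == num:
    m = process(gain // num)
    emit(31)
gain = record(m)
gain = num % (29 - 13)
m = m - record(gain) // (num + 40)
num = num - num[num]
if gain > 39 and 39 <= m:
    m = num
    m = m + 4
gain = gain + (gain * num - m // 36)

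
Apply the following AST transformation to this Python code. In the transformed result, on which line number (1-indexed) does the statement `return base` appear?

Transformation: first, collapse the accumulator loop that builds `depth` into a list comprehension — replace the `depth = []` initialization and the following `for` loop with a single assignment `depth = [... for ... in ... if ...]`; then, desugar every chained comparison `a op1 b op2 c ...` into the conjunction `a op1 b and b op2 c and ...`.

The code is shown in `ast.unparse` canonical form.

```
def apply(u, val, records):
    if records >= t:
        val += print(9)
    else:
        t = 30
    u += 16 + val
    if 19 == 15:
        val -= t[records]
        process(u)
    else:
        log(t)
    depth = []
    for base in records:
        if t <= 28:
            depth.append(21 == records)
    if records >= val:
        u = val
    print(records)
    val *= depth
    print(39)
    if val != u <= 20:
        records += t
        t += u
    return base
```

Transformed code:
def apply(u, val, records):
    if records >= t:
        val += print(9)
    else:
        t = 30
    u += 16 + val
    if 19 == 15:
        val -= t[records]
        process(u)
    else:
        log(t)
    depth = [21 == records for base in records if t <= 28]
    if records >= val:
        u = val
    print(records)
    val *= depth
    print(39)
    if val != u and u <= 20:
        records += t
        t += u
    return base

21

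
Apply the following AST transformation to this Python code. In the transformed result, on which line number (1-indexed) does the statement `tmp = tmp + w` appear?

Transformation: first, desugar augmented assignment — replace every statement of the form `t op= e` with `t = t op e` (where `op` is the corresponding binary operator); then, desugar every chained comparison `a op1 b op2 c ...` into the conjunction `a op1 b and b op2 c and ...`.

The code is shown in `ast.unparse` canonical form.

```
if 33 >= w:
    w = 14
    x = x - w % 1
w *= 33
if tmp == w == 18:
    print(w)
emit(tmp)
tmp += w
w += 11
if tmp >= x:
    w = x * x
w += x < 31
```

Transformed code:
if 33 >= w:
    w = 14
    x = x - w % 1
w = w * 33
if tmp == w and w == 18:
    print(w)
emit(tmp)
tmp = tmp + w
w = w + 11
if tmp >= x:
    w = x * x
w = w + (x < 31)

8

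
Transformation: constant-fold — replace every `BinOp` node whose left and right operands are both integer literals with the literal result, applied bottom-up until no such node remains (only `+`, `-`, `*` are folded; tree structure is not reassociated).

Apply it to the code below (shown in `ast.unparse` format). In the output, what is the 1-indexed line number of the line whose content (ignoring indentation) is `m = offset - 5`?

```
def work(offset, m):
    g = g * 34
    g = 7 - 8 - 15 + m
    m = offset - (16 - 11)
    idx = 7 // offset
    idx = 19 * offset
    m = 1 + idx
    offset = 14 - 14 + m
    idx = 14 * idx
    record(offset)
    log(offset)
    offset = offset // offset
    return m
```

Transformed code:
def work(offset, m):
    g = g * 34
    g = -16 + m
    m = offset - 5
    idx = 7 // offset
    idx = 19 * offset
    m = 1 + idx
    offset = 0 + m
    idx = 14 * idx
    record(offset)
    log(offset)
    offset = offset // offset
    return m

4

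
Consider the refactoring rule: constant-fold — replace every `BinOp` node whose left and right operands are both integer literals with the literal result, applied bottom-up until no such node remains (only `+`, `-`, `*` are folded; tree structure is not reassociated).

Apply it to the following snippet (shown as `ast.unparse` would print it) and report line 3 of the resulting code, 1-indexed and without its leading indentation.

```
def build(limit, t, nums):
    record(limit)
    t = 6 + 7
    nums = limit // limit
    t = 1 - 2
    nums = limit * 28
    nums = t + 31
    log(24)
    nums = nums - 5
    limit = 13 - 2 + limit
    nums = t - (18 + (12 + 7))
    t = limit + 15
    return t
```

Transformed code:
def build(limit, t, nums):
    record(limit)
    t = 13
    nums = limit // limit
    t = -1
    nums = limit * 28
    nums = t + 31
    log(24)
    nums = nums - 5
    limit = 11 + limit
    nums = t - 37
    t = limit + 15
    return t

t = 13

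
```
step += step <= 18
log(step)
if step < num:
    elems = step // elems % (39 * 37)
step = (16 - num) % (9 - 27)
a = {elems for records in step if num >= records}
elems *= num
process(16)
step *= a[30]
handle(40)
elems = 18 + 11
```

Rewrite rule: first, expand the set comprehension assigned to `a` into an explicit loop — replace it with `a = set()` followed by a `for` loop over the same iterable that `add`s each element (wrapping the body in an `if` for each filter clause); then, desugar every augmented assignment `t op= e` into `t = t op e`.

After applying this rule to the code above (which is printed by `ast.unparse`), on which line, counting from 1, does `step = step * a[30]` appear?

Transformed code:
step = step + (step <= 18)
log(step)
if step < num:
    elems = step // elems % (39 * 37)
step = (16 - num) % (9 - 27)
a = set()
for records in step:
    if num >= records:
        a.add(elems)
elems = elems * num
process(16)
step = step * a[30]
handle(40)
elems = 18 + 11

12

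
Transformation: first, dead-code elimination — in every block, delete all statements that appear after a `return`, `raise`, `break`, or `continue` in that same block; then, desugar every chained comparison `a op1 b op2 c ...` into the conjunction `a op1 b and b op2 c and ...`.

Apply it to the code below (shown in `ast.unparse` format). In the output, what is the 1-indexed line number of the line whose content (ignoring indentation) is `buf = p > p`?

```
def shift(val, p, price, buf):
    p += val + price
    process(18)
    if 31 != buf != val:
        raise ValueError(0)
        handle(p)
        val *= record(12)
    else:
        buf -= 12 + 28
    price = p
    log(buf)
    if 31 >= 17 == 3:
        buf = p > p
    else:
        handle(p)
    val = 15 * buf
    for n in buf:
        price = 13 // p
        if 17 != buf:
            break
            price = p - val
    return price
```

Transformed code:
def shift(val, p, price, buf):
    p += val + price
    process(18)
    if 31 != buf and buf != val:
        raise ValueError(0)
    else:
        buf -= 12 + 28
    price = p
    log(buf)
    if 31 >= 17 and 17 == 3:
        buf = p > p
    else:
        handle(p)
    val = 15 * buf
    for n in buf:
        price = 13 // p
        if 17 != buf:
            break
    return price

11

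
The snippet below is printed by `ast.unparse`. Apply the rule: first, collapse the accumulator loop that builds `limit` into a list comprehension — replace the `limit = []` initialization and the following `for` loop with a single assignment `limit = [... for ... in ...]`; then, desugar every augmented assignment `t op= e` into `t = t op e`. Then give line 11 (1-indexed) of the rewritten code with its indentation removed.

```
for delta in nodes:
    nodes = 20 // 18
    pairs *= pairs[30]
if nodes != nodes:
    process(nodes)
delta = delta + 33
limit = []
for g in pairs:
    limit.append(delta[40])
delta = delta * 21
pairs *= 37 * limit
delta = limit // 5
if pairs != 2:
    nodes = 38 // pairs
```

if pairs != 2:

Transformed code:
for delta in nodes:
    nodes = 20 // 18
    pairs = pairs * pairs[30]
if nodes != nodes:
    process(nodes)
delta = delta + 33
limit = [delta[40] for g in pairs]
delta = delta * 21
pairs = pairs * (37 * limit)
delta = limit // 5
if pairs != 2:
    nodes = 38 // pairs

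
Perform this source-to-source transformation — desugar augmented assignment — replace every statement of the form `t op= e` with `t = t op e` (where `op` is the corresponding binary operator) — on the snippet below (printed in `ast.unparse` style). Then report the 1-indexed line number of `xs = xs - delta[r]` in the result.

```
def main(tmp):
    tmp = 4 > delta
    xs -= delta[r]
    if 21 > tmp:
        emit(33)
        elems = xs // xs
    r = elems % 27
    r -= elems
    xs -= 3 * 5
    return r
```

Transformed code:
def main(tmp):
    tmp = 4 > delta
    xs = xs - delta[r]
    if 21 > tmp:
        emit(33)
        elems = xs // xs
    r = elems % 27
    r = r - elems
    xs = xs - 3 * 5
    return r

3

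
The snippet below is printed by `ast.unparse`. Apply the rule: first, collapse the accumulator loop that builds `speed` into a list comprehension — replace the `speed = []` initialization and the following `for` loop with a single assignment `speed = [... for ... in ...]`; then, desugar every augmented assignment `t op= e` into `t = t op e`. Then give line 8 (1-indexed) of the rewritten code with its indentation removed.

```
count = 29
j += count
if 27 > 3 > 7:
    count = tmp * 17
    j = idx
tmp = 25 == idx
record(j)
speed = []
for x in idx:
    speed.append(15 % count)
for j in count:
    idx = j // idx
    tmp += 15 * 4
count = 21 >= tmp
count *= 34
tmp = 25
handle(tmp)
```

speed = [15 % count for x in idx]

Transformed code:
count = 29
j = j + count
if 27 > 3 > 7:
    count = tmp * 17
    j = idx
tmp = 25 == idx
record(j)
speed = [15 % count for x in idx]
for j in count:
    idx = j // idx
    tmp = tmp + 15 * 4
count = 21 >= tmp
count = count * 34
tmp = 25
handle(tmp)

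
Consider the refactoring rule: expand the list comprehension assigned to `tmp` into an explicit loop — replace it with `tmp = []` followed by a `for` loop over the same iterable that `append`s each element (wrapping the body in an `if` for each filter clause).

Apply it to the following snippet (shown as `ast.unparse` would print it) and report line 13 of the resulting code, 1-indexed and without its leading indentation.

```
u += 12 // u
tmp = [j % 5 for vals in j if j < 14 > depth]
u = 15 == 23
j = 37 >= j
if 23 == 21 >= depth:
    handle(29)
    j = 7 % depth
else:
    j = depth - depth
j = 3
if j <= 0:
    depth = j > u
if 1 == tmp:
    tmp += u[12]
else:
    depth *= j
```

Transformed code:
u += 12 // u
tmp = []
for vals in j:
    if j < 14 > depth:
        tmp.append(j % 5)
u = 15 == 23
j = 37 >= j
if 23 == 21 >= depth:
    handle(29)
    j = 7 % depth
else:
    j = depth - depth
j = 3
if j <= 0:
    depth = j > u
if 1 == tmp:
    tmp += u[12]
else:
    depth *= j

j = 3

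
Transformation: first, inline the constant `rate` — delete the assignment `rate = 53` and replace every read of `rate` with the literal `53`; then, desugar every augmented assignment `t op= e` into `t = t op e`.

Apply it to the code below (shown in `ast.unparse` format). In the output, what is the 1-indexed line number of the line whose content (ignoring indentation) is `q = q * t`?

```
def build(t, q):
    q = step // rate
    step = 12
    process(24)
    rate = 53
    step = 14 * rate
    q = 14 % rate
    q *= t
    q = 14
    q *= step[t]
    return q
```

7

Transformed code:
def build(t, q):
    q = step // 53
    step = 12
    process(24)
    step = 14 * 53
    q = 14 % 53
    q = q * t
    q = 14
    q = q * step[t]
    return q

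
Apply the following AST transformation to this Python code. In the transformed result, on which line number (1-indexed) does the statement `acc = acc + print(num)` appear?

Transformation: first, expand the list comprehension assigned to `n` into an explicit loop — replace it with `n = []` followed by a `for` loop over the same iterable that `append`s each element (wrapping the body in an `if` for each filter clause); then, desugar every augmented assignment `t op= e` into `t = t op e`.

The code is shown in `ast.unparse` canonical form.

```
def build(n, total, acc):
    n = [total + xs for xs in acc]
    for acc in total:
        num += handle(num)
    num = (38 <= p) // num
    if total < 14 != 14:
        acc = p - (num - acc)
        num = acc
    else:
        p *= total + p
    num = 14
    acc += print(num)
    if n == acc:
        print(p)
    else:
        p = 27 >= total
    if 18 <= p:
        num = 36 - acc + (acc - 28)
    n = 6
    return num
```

Transformed code:
def build(n, total, acc):
    n = []
    for xs in acc:
        n.append(total + xs)
    for acc in total:
        num = num + handle(num)
    num = (38 <= p) // num
    if total < 14 != 14:
        acc = p - (num - acc)
        num = acc
    else:
        p = p * (total + p)
    num = 14
    acc = acc + print(num)
    if n == acc:
        print(p)
    else:
        p = 27 >= total
    if 18 <= p:
        num = 36 - acc + (acc - 28)
    n = 6
    return num

14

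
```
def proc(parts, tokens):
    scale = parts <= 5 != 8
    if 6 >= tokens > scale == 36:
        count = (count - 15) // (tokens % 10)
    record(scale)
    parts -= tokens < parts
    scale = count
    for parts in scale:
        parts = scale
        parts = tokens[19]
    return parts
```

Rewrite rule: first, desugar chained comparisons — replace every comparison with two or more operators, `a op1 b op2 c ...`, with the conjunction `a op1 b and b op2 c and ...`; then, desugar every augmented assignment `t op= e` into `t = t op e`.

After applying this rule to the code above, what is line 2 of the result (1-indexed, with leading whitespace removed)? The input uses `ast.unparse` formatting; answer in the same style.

Transformed code:
def proc(parts, tokens):
    scale = parts <= 5 and 5 != 8
    if 6 >= tokens and tokens > scale and (scale == 36):
        count = (count - 15) // (tokens % 10)
    record(scale)
    parts = parts - (tokens < parts)
    scale = count
    for parts in scale:
        parts = scale
        parts = tokens[19]
    return parts

scale = parts <= 5 and 5 != 8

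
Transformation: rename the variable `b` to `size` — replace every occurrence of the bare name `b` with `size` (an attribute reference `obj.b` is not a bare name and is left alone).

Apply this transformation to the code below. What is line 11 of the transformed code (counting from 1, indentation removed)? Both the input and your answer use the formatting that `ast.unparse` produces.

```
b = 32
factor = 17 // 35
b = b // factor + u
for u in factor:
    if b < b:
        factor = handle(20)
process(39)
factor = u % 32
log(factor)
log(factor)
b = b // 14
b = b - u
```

size = size // 14

Transformed code:
size = 32
factor = 17 // 35
size = size // factor + u
for u in factor:
    if size < size:
        factor = handle(20)
process(39)
factor = u % 32
log(factor)
log(factor)
size = size // 14
size = size - u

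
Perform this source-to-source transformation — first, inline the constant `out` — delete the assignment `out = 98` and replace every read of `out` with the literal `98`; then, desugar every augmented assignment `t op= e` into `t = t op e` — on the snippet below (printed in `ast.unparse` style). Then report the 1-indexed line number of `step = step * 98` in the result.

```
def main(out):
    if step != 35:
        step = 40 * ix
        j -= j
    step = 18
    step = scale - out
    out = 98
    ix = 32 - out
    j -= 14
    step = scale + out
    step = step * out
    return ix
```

Transformed code:
def main(out):
    if step != 35:
        step = 40 * ix
        j = j - j
    step = 18
    step = scale - 98
    ix = 32 - 98
    j = j - 14
    step = scale + 98
    step = step * 98
    return ix

10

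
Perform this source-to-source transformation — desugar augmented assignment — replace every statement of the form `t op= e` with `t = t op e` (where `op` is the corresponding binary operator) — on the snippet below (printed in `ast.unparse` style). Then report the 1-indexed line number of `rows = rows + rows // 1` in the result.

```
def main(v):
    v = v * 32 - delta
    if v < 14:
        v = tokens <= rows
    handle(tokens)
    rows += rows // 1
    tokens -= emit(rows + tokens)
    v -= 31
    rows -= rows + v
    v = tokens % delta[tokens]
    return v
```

Transformed code:
def main(v):
    v = v * 32 - delta
    if v < 14:
        v = tokens <= rows
    handle(tokens)
    rows = rows + rows // 1
    tokens = tokens - emit(rows + tokens)
    v = v - 31
    rows = rows - (rows + v)
    v = tokens % delta[tokens]
    return v

6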